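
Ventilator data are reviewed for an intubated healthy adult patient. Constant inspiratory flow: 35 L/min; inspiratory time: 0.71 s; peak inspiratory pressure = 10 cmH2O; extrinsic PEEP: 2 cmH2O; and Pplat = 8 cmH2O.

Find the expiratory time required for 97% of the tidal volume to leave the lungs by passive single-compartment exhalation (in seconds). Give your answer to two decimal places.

Flow: 35 L/min ÷ 60 = 0.5833 L/s.
Vt = flow × Ti = 0.5833 L/s × 0.71 s × 1000 mL/L = 414.14 mL.
R = (PIP − Pplat)/V̇ = (10 − 8) / 0.5833 = 2.0/0.5833 = 3.429 cmH2O·s/L.
C = Vt/(Pplat − PEEP) = 414.14 / (8 − 2) = 414.14/6.0 = 69.023 mL/cmH2O.
τ = R × C = 3.429 × 0.06902 L/cmH2O = 0.2367 s.
t = −τ·ln(1 − 0.97) = −0.2367·ln(0.03) = 0.83 s.

0.83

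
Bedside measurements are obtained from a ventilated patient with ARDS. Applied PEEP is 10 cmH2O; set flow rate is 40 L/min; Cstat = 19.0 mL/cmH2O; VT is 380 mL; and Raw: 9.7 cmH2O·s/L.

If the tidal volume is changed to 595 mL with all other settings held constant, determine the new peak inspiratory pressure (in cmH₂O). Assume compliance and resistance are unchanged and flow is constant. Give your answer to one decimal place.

47.8

Flow: 40 L/min ÷ 60 = 0.6667 L/s.
PIP = Vt/C + R·V̇ + PEEP (constant-flow equation of motion).
Only the elastic term changes: ΔPIP = ΔVt / C = (595 − 380) / 19.0 = 11.316 cmH2O.
Original PIP = 380/19.0 + 9.7×0.6667 + 10 = 36.467 cmH2O; new PIP = 36.467 + (11.316) = 47.783 cmH2O.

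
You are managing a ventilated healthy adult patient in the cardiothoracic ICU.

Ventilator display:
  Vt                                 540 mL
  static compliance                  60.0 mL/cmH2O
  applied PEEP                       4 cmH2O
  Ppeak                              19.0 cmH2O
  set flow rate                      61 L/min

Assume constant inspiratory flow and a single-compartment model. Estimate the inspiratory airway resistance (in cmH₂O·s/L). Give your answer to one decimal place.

Flow: 61 L/min ÷ 60 = 1.0167 L/s.
Equation of motion (constant flow): PIP = Vt/C + R·V̇ + PEEP.
R·V̇ = PIP − Vt/C − PEEP = 19.0 − 540/60.0 − 4 = 19.0 − 9.0 − 4 = 6.0 cmH2O.
R = 6.0 / 1.0167 = 5.901 cmH2O·s/L.

5.9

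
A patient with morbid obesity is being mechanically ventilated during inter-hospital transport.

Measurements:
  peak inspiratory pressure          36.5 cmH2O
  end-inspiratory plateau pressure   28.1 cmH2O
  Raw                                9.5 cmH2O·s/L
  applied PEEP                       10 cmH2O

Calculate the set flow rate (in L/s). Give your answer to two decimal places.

flow = (PIP − Pplat) / Raw = 8.4 / 9.5 = 0.8842 L/s.

0.88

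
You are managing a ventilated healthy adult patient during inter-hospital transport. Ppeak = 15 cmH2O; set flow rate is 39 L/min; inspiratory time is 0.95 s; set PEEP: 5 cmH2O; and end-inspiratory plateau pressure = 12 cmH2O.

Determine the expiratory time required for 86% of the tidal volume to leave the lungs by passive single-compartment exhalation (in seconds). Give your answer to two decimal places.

Flow: 39 L/min ÷ 60 = 0.65 L/s.
Vt = flow × Ti = 0.65 L/s × 0.95 s × 1000 mL/L = 617.5 mL.
R = (PIP − Pplat)/V̇ = (15 − 12) / 0.65 = 3.0/0.65 = 4.615 cmH2O·s/L.
C = Vt/(Pplat − PEEP) = 617.5 / (12 − 5) = 617.5/7.0 = 88.214 mL/cmH2O.
τ = R × C = 4.615 × 0.08821 L/cmH2O = 0.4071 s.
t = −τ·ln(1 − 0.86) = −0.4071·ln(0.14) = 0.8004 s.

0.80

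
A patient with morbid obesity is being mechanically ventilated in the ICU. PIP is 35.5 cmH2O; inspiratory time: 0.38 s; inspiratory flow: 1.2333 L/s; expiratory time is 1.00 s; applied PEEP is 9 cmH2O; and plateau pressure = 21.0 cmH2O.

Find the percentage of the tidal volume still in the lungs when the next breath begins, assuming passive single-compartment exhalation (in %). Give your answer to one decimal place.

11.3

Vt = flow × Ti = 1.2333 L/s × 0.38 s × 1000 mL/L = 468.65 mL.
R = (PIP − Pplat)/V̇ = (35.5 − 21.0) / 1.2333 = 14.5/1.2333 = 11.757 cmH2O·s/L.
C = Vt/(Pplat − PEEP) = 468.65 / (21.0 − 9) = 468.65/12.0 = 39.054 mL/cmH2O.
τ = R × C = 11.757 × 0.03905 L/cmH2O = 0.4591 s.
Fraction remaining at end-expiration = e^(−Te/τ) = e^(−1.00/0.4591) = 0.1132 → 11.32%.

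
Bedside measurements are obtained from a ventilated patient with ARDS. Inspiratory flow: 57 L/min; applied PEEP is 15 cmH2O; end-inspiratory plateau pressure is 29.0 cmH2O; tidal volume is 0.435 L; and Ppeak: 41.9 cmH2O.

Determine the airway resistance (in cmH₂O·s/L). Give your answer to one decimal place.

13.6

Flow: 57 L/min ÷ 60 = 0.95 L/s.
Raw = (PIP − Pplat) / flow = (41.9 − 29.0) / 0.95 = 12.9 / 0.95 = 13.579 cmH2O·s/L.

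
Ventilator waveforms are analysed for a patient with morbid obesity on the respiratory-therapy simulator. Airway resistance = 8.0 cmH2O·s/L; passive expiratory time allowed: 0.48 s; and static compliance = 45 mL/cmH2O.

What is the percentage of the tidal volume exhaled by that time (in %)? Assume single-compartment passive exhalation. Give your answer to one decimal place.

73.6

τ = R × C = 8.0 × 45 mL/cmH2O = 8.0 × 0.045 L/cmH2O = 0.36 s.
Passive exhalation: V(t)/V₀ = e^(−t/τ) = e^(−0.48/0.36) = 0.2636.
Fraction exhaled = 1 − 0.2636 = 0.7364 → 73.64%.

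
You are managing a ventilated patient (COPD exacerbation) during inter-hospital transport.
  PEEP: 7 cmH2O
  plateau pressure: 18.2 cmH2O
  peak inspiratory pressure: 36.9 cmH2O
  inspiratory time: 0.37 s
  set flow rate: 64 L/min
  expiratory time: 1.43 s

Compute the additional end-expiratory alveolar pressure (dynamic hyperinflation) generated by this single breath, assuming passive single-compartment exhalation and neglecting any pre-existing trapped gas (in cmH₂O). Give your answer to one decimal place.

Flow: 64 L/min ÷ 60 = 1.0667 L/s.
Vt = flow × Ti = 1.0667 L/s × 0.37 s × 1000 mL/L = 394.68 mL.
R = (PIP − Pplat)/V̇ = (36.9 − 18.2) / 1.0667 = 18.7/1.0667 = 17.531 cmH2O·s/L.
C = Vt/(Pplat − PEEP) = 394.68 / (18.2 − 7) = 394.68/11.2 = 35.239 mL/cmH2O.
τ = R × C = 17.531 × 0.03524 L/cmH2O = 0.6178 s.
Fraction remaining = e^(−Te/τ) = e^(−1.43/0.6178) = 0.0988; trapped volume = 394.68 × 0.0988 = 38.994 mL.
Additional alveolar pressure from trapping ≈ V_trapped / C = 38.994 / 35.239 = 1.107 cmH2O.

1.1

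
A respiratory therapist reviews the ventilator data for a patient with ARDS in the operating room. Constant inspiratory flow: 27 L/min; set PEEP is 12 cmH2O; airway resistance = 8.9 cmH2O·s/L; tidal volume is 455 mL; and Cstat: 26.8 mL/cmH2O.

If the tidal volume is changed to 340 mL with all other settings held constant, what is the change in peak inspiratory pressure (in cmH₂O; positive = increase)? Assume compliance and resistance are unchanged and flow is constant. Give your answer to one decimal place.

PIP = Vt/C + R·V̇ + PEEP (constant-flow equation of motion).
Only the elastic term changes: ΔPIP = ΔVt / C = (340 − 455) / 26.8 = -4.291 cmH2O.

-4.3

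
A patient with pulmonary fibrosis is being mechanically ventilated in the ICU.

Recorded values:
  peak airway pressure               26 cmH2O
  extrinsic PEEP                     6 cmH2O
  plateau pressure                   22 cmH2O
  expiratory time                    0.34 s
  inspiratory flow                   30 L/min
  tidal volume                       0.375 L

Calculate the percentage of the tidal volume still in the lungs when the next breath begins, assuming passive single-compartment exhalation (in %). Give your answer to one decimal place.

Flow: 30 L/min ÷ 60 = 0.5 L/s.
R = (PIP − Pplat)/V̇ = (26 − 22) / 0.5 = 4.0/0.5 = 8.0 cmH2O·s/L.
C = Vt/(Pplat − PEEP) = 375.0 / (22 − 6) = 375.0/16.0 = 23.438 mL/cmH2O.
τ = R × C = 8.0 × 0.02344 L/cmH2O = 0.1875 s.
Fraction remaining at end-expiration = e^(−Te/τ) = e^(−0.34/0.1875) = 0.1631 → 16.31%.

16.3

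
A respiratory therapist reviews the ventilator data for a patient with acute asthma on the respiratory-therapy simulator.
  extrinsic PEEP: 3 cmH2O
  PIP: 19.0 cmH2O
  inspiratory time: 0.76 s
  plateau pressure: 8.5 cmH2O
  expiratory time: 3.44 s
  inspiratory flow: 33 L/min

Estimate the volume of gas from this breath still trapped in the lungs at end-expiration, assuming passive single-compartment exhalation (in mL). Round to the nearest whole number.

Flow: 33 L/min ÷ 60 = 0.55 L/s.
Vt = flow × Ti = 0.55 L/s × 0.76 s × 1000 mL/L = 418.0 mL.
R = (PIP − Pplat)/V̇ = (19.0 − 8.5) / 0.55 = 10.5/0.55 = 19.091 cmH2O·s/L.
C = Vt/(Pplat − PEEP) = 418.0 / (8.5 − 3) = 418.0/5.5 = 76.0 mL/cmH2O.
τ = R × C = 19.091 × 0.076 L/cmH2O = 1.451 s.
Fraction remaining = e^(−Te/τ) = e^(−3.44/1.451) = 0.09341.
Trapped volume = 418.0 × 0.09341 = 39.045 mL.

39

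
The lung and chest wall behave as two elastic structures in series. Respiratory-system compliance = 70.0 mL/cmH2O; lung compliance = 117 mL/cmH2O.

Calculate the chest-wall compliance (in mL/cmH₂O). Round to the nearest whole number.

1/Ccw = 1/Crs − 1/CL.
1/Ccw = 1/70.0 − 1/117 = 0.005739.
Ccw = 174.25 mL/cmH2O.

174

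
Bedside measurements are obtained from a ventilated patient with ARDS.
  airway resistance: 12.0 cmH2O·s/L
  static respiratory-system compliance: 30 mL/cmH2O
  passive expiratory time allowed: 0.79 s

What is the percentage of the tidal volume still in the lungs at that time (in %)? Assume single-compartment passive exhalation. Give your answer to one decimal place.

τ = R × C = 12.0 × 30 mL/cmH2O = 12.0 × 0.030 L/cmH2O = 0.36 s.
Passive exhalation: V(t)/V₀ = e^(−t/τ) = e^(−0.79/0.36) = 0.1114.
Fraction remaining = 0.1114 → 11.14%.

11.1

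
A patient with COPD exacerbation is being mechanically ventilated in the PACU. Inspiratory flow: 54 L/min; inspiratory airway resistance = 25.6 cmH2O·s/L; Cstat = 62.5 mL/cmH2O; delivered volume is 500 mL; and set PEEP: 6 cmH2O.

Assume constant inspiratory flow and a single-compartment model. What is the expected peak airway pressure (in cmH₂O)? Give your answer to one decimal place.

Flow: 54 L/min ÷ 60 = 0.9 L/s.
Equation of motion (constant flow): PIP = Vt/C + R·V̇ + PEEP.
PIP = 500/62.5 + 25.6×0.9 + 6 = 8.0 + 23.04 + 6 = 37.04 cmH2O.

37.0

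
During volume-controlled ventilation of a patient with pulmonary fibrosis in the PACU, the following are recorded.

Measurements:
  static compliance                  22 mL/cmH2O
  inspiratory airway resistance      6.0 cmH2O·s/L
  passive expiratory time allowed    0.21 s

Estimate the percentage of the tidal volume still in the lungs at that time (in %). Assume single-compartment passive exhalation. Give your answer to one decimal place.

20.4

τ = R × C = 6.0 × 22 mL/cmH2O = 6.0 × 0.022 L/cmH2O = 0.132 s.
Passive exhalation: V(t)/V₀ = e^(−t/τ) = e^(−0.21/0.132) = 0.2037.
Fraction remaining = 0.2037 → 20.37%.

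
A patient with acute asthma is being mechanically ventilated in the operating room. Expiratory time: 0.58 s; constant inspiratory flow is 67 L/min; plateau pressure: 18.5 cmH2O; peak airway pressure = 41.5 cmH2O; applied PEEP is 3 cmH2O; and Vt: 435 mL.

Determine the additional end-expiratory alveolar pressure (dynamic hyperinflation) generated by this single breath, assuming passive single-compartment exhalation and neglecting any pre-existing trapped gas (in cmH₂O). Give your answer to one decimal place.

5.7

Flow: 67 L/min ÷ 60 = 1.1167 L/s.
R = (PIP − Pplat)/V̇ = (41.5 − 18.5) / 1.1167 = 23.0/1.1167 = 20.596 cmH2O·s/L.
C = Vt/(Pplat − PEEP) = 435.0 / (18.5 − 3) = 435.0/15.5 = 28.065 mL/cmH2O.
τ = R × C = 20.596 × 0.02807 L/cmH2O = 0.5781 s.
Fraction remaining = e^(−Te/τ) = e^(−0.58/0.5781) = 0.3667; trapped volume = 435.0 × 0.3667 = 159.51 mL.
Additional alveolar pressure from trapping ≈ V_trapped / C = 159.51 / 28.065 = 5.684 cmH2O.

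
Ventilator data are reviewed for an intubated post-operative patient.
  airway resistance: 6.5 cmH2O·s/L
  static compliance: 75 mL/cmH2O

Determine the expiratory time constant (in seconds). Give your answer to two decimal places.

τ = R × C = 6.5 × 75 mL/cmH2O = 6.5 × 0.075 L/cmH2O = 0.4875 s.

0.49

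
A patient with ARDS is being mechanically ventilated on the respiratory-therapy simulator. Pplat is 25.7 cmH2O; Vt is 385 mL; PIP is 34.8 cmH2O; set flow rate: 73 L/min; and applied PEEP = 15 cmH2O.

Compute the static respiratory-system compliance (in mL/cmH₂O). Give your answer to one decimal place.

36.0

Cstat = Vt / (Pplat − PEEP) = 385 / (25.7 − 15) = 385 / 10.7 = 35.981 mL/cmH2O.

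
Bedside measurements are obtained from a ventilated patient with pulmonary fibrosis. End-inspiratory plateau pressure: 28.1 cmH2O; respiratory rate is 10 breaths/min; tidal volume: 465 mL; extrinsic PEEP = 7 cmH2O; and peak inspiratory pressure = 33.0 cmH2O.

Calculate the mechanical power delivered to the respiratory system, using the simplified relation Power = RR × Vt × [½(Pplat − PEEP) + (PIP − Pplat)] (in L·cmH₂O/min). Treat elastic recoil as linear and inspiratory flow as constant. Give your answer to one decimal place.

Per-breath work = Vt × [½(Pplat−PEEP) + (PIP−Pplat)] = 0.465 × [0.5×21.1 + 4.9] = 0.465 × 15.45 = 7.184 L·cmH2O.
Power = 10 × 7.184 = 71.84 L·cmH2O/min.

71.8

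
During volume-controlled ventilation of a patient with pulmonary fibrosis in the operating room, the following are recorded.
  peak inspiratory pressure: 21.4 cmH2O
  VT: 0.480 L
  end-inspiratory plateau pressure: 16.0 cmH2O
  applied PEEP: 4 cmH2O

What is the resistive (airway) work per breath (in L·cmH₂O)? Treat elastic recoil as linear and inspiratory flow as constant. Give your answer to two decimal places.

2.59

With constant inspiratory flow the resistive pressure is constant at PIP − Pplat = 21.4 − 16.0 = 5.4 cmH2O, so resistive work = 5.4 × 0.480 = 2.592 L·cmH2O.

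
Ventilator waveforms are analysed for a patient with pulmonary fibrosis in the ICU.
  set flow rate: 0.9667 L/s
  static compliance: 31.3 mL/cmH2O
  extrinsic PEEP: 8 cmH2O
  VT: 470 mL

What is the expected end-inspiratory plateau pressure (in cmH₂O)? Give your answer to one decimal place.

23.0

Pplat = PEEP + Vt / Cstat = 8 + 470 / 31.3 = 8 + 15.016 = 23.016 cmH2O.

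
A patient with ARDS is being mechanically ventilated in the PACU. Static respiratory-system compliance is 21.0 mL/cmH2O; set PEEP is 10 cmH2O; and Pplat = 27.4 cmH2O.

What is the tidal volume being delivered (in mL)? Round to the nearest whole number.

365

Vt = Cstat × (Pplat − PEEP) = 21.0 × (27.4 − 10) = 21.0 × 17.4 = 365.4 mL.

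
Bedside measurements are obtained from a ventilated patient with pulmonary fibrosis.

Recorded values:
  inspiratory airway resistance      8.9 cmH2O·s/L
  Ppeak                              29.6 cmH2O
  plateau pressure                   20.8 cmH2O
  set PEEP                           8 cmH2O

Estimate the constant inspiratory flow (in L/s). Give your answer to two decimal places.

0.99

flow = (PIP − Pplat) / Raw = 8.8 / 8.9 = 0.9888 L/s.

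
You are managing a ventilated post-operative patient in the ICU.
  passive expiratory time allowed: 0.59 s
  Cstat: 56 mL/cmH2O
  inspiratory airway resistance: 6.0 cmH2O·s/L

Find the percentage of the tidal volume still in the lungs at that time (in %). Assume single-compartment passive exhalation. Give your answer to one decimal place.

17.3

τ = R × C = 6.0 × 56 mL/cmH2O = 6.0 × 0.056 L/cmH2O = 0.336 s.
Passive exhalation: V(t)/V₀ = e^(−t/τ) = e^(−0.59/0.336) = 0.1727.
Fraction remaining = 0.1727 → 17.27%.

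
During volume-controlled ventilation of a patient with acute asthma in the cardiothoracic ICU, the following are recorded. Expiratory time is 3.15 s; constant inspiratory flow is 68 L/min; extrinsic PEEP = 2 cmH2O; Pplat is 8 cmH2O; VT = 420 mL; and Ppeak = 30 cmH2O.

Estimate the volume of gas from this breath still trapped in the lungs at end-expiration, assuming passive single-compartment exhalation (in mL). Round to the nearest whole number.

Flow: 68 L/min ÷ 60 = 1.1333 L/s.
R = (PIP − Pplat)/V̇ = (30 − 8) / 1.1333 = 22.0/1.1333 = 19.412 cmH2O·s/L.
C = Vt/(Pplat − PEEP) = 420.0 / (8 − 2) = 420.0/6.0 = 70.0 mL/cmH2O.
τ = R × C = 19.412 × 0.07 L/cmH2O = 1.359 s.
Fraction remaining = e^(−Te/τ) = e^(−3.15/1.359) = 0.09848.
Trapped volume = 420.0 × 0.09848 = 41.362 mL.

41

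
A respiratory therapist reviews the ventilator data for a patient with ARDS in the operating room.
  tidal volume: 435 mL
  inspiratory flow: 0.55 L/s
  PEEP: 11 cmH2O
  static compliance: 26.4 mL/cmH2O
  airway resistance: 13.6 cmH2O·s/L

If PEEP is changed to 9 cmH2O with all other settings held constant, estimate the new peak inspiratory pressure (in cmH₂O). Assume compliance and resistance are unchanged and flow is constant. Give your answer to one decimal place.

33.0

PIP = Vt/C + R·V̇ + PEEP (constant-flow equation of motion).
Only the baseline term changes: ΔPIP = ΔPEEP = 9 − 11 = -2.0 cmH2O.
Original PIP = 435/26.4 + 13.6×0.55 + 11 = 34.957 cmH2O; new PIP = 34.957 + (-2.0) = 32.957 cmH2O.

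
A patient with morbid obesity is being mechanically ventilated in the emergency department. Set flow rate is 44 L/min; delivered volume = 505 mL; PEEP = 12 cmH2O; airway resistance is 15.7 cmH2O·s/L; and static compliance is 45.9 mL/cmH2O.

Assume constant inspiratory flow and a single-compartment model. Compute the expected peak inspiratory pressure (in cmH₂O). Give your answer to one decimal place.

Flow: 44 L/min ÷ 60 = 0.7333 L/s.
Equation of motion (constant flow): PIP = Vt/C + R·V̇ + PEEP.
PIP = 505/45.9 + 15.7×0.7333 + 12 = 11.002 + 11.513 + 12 = 34.515 cmH2O.

34.5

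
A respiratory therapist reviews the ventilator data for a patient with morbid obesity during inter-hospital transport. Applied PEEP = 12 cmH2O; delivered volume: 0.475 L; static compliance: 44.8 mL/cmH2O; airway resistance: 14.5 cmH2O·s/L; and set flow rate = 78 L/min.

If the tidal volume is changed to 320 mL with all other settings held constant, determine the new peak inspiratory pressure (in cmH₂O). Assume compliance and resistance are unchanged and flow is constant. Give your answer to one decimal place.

Flow: 78 L/min ÷ 60 = 1.3 L/s.
PIP = Vt/C + R·V̇ + PEEP (constant-flow equation of motion).
Only the elastic term changes: ΔPIP = ΔVt / C = (320 − 475) / 44.8 = -3.46 cmH2O.
Original PIP = 475/44.8 + 14.5×1.3 + 12 = 41.453 cmH2O; new PIP = 41.453 + (-3.46) = 37.993 cmH2O.

38.0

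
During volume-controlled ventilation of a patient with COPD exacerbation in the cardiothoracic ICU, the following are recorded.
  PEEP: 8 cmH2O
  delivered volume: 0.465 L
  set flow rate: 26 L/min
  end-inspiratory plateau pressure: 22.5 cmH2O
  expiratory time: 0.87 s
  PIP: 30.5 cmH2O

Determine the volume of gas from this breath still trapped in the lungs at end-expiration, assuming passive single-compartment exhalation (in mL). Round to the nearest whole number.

Flow: 26 L/min ÷ 60 = 0.4333 L/s.
R = (PIP − Pplat)/V̇ = (30.5 − 22.5) / 0.4333 = 8.0/0.4333 = 18.463 cmH2O·s/L.
C = Vt/(Pplat − PEEP) = 465.0 / (22.5 − 8) = 465.0/14.5 = 32.069 mL/cmH2O.
τ = R × C = 18.463 × 0.03207 L/cmH2O = 0.5921 s.
Fraction remaining = e^(−Te/τ) = e^(−0.87/0.5921) = 0.2301.
Trapped volume = 465.0 × 0.2301 = 107.0 mL.

107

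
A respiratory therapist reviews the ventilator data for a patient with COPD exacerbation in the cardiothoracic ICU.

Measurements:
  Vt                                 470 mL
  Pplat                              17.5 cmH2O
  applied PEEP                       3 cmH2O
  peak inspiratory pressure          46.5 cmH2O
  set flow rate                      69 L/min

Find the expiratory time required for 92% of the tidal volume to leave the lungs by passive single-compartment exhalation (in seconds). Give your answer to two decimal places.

2.06

Flow: 69 L/min ÷ 60 = 1.15 L/s.
R = (PIP − Pplat)/V̇ = (46.5 − 17.5) / 1.15 = 29.0/1.15 = 25.217 cmH2O·s/L.
C = Vt/(Pplat − PEEP) = 470.0 / (17.5 − 3) = 470.0/14.5 = 32.414 mL/cmH2O.
τ = R × C = 25.217 × 0.03241 L/cmH2O = 0.8173 s.
t = −τ·ln(1 − 0.92) = −0.8173·ln(0.08) = 2.064 s.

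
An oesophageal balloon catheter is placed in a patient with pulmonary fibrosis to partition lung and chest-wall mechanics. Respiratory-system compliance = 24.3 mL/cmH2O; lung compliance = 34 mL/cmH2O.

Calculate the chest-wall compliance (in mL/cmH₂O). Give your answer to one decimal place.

1/Ccw = 1/Crs − 1/CL.
1/Ccw = 1/24.3 − 1/34 = 0.01174.
Ccw = 85.179 mL/cmH2O.

85.2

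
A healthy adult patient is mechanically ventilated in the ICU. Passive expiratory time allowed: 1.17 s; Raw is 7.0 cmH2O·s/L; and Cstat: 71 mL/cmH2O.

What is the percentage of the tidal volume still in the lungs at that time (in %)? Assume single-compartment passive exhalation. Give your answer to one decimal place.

9.5

τ = R × C = 7.0 × 71 mL/cmH2O = 7.0 × 0.071 L/cmH2O = 0.497 s.
Passive exhalation: V(t)/V₀ = e^(−t/τ) = e^(−1.17/0.497) = 0.09498.
Fraction remaining = 0.09498 → 9.498%.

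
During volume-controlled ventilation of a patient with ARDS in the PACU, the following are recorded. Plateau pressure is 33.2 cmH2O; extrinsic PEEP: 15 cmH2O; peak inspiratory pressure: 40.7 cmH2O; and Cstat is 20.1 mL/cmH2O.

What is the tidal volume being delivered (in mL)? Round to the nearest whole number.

366

Vt = Cstat × (Pplat − PEEP) = 20.1 × (33.2 − 15) = 20.1 × 18.2 = 365.82 mL.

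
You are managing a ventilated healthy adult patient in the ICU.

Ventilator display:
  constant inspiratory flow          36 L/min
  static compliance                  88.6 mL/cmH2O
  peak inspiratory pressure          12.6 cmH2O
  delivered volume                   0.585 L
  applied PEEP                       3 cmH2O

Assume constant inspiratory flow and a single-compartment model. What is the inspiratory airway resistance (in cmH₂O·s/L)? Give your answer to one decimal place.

5.0

Flow: 36 L/min ÷ 60 = 0.6 L/s.
Equation of motion (constant flow): PIP = Vt/C + R·V̇ + PEEP.
R·V̇ = PIP − Vt/C − PEEP = 12.6 − 585/88.6 − 3 = 12.6 − 6.603 − 3 = 2.997 cmH2O.
R = 2.997 / 0.6 = 4.995 cmH2O·s/L.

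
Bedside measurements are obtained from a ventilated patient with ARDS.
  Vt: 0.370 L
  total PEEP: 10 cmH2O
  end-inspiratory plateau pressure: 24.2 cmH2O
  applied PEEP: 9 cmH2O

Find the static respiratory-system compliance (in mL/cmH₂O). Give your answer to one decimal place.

26.1

End-expiratory occlusion gives total PEEP = 10 cmH2O (intrinsic PEEP = 10 − 9 = 1). Use total PEEP for the elastic gradient.
Cstat = Vt / (Pplat − PEEPtotal) = 370 / (24.2 − 10) = 370 / 14.2 = 26.056 mL/cmH2O.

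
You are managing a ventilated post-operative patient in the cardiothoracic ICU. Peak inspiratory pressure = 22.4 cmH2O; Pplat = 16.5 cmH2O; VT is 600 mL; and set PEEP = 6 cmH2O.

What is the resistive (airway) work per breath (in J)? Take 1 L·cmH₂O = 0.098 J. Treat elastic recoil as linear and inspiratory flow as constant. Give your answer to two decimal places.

With constant inspiratory flow the resistive pressure is constant at PIP − Pplat = 22.4 − 16.5 = 5.9 cmH2O, so resistive work = 5.9 × 0.600 = 3.54 L·cmH2O.
× 0.098 J/(L·cmH2O) → 0.3469 J.

0.35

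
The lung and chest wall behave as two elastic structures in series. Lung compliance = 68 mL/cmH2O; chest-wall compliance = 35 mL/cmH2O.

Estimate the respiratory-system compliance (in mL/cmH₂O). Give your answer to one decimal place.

Lung and chest wall are elastances in series: 1/Crs = 1/CL + 1/Ccw.
1/Crs = 1/68 + 1/35 = 0.04328.
Crs = 23.105 mL/cmH2O.

23.1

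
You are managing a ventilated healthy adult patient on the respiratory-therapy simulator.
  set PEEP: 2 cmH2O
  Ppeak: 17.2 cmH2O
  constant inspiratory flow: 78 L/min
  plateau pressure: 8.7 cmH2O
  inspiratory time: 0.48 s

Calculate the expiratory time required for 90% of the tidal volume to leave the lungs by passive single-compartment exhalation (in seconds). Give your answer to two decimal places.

Flow: 78 L/min ÷ 60 = 1.3 L/s.
Vt = flow × Ti = 1.3 L/s × 0.48 s × 1000 mL/L = 624.0 mL.
R = (PIP − Pplat)/V̇ = (17.2 − 8.7) / 1.3 = 8.5/1.3 = 6.538 cmH2O·s/L.
C = Vt/(Pplat − PEEP) = 624.0 / (8.7 − 2) = 624.0/6.7 = 93.134 mL/cmH2O.
τ = R × C = 6.538 × 0.09313 L/cmH2O = 0.6089 s.
t = −τ·ln(1 − 0.90) = −0.6089·ln(0.1) = 1.402 s.

1.40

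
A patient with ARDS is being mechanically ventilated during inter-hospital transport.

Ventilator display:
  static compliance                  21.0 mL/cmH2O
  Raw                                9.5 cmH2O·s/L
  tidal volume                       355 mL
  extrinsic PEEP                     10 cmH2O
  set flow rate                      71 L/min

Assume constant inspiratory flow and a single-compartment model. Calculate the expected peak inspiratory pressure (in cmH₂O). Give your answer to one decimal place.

38.1

Flow: 71 L/min ÷ 60 = 1.1833 L/s.
Equation of motion (constant flow): PIP = Vt/C + R·V̇ + PEEP.
PIP = 355/21.0 + 9.5×1.1833 + 10 = 16.905 + 11.241 + 10 = 38.146 cmH2O.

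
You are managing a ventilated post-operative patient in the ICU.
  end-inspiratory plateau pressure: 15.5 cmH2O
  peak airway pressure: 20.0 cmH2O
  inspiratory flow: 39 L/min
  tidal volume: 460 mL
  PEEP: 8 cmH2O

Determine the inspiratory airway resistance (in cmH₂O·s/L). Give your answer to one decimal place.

Flow: 39 L/min ÷ 60 = 0.65 L/s.
Raw = (PIP − Pplat) / flow = (20.0 − 15.5) / 0.65 = 4.5 / 0.65 = 6.923 cmH2O·s/L.

6.9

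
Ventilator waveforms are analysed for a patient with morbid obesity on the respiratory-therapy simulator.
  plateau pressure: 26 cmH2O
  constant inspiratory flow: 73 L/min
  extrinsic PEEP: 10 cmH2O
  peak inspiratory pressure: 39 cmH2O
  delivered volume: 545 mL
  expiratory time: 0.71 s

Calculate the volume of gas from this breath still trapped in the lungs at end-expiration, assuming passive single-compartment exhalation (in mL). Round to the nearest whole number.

77

Flow: 73 L/min ÷ 60 = 1.2167 L/s.
R = (PIP − Pplat)/V̇ = (39 − 26) / 1.2167 = 13.0/1.2167 = 10.685 cmH2O·s/L.
C = Vt/(Pplat − PEEP) = 545.0 / (26 − 10) = 545.0/16.0 = 34.063 mL/cmH2O.
τ = R × C = 10.685 × 0.03406 L/cmH2O = 0.3639 s.
Fraction remaining = e^(−Te/τ) = e^(−0.71/0.3639) = 0.1421.
Trapped volume = 545.0 × 0.1421 = 77.445 mL.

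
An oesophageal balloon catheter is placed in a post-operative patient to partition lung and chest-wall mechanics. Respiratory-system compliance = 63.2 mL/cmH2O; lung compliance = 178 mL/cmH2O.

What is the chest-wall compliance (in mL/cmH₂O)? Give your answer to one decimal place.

1/Ccw = 1/Crs − 1/CL.
1/Ccw = 1/63.2 − 1/178 = 0.0102.
Ccw = 98.039 mL/cmH2O.

98.0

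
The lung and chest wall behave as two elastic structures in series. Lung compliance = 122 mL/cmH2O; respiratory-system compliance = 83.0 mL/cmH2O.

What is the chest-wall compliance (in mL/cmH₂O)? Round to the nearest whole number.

260

1/Ccw = 1/Crs − 1/CL.
1/Ccw = 1/83.0 − 1/122 = 0.003851.
Ccw = 259.67 mL/cmH2O.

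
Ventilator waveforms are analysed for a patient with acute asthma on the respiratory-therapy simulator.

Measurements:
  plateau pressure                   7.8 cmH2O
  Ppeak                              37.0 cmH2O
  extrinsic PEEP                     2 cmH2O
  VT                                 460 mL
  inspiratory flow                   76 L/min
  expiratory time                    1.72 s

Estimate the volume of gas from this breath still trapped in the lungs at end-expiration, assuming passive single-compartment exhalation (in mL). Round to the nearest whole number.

Flow: 76 L/min ÷ 60 = 1.2667 L/s.
R = (PIP − Pplat)/V̇ = (37.0 − 7.8) / 1.2667 = 29.2/1.2667 = 23.052 cmH2O·s/L.
C = Vt/(Pplat − PEEP) = 460.0 / (7.8 − 2) = 460.0/5.8 = 79.31 mL/cmH2O.
τ = R × C = 23.052 × 0.07931 L/cmH2O = 1.828 s.
Fraction remaining = e^(−Te/τ) = e^(−1.72/1.828) = 0.3903.
Trapped volume = 460.0 × 0.3903 = 179.54 mL.

180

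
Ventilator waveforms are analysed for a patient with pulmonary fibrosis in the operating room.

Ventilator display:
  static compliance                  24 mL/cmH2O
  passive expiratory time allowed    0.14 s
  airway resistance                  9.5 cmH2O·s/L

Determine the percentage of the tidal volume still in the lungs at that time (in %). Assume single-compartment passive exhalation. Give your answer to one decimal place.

54.1

τ = R × C = 9.5 × 24 mL/cmH2O = 9.5 × 0.024 L/cmH2O = 0.228 s.
Passive exhalation: V(t)/V₀ = e^(−t/τ) = e^(−0.14/0.228) = 0.5412.
Fraction remaining = 0.5412 → 54.12%.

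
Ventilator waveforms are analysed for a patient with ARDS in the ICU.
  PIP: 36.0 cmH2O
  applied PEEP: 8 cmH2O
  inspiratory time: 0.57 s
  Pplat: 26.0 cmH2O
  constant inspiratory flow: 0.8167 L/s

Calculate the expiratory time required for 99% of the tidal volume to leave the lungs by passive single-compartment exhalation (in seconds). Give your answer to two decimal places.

Vt = flow × Ti = 0.8167 L/s × 0.57 s × 1000 mL/L = 465.52 mL.
R = (PIP − Pplat)/V̇ = (36.0 − 26.0) / 0.8167 = 10.0/0.8167 = 12.244 cmH2O·s/L.
C = Vt/(Pplat − PEEP) = 465.52 / (26.0 − 8) = 465.52/18.0 = 25.862 mL/cmH2O.
τ = R × C = 12.244 × 0.02586 L/cmH2O = 0.3166 s.
t = −τ·ln(1 − 0.99) = −0.3166·ln(0.01) = 1.458 s.

1.46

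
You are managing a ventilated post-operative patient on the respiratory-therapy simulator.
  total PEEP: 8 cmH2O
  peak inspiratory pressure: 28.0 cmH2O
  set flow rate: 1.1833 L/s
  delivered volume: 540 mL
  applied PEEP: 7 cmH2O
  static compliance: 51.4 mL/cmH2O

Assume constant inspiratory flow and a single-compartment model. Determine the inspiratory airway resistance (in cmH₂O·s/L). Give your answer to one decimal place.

Total PEEP = 8 cmH2O (set 7 + intrinsic 1); this is the baseline alveolar pressure.
Equation of motion (constant flow): PIP = Vt/C + R·V̇ + PEEP.
R·V̇ = PIP − Vt/C − PEEP = 28.0 − 540/51.4 − 8 = 28.0 − 10.506 − 8 = 9.494 cmH2O.
R = 9.494 / 1.1833 = 8.023 cmH2O·s/L.

8.0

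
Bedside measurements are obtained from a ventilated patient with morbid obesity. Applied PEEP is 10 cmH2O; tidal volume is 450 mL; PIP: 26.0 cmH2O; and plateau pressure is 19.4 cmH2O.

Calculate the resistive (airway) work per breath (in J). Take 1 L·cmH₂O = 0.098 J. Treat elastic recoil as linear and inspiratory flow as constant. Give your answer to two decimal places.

With constant inspiratory flow the resistive pressure is constant at PIP − Pplat = 26.0 − 19.4 = 6.6 cmH2O, so resistive work = 6.6 × 0.450 = 2.97 L·cmH2O.
× 0.098 J/(L·cmH2O) → 0.2911 J.

0.29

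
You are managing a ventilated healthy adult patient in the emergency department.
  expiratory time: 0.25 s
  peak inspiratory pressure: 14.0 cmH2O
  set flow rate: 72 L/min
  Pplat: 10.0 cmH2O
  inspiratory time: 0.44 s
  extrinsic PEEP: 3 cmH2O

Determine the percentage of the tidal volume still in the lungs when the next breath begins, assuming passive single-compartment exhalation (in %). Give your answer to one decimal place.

Flow: 72 L/min ÷ 60 = 1.2 L/s.
Vt = flow × Ti = 1.2 L/s × 0.44 s × 1000 mL/L = 528.0 mL.
R = (PIP − Pplat)/V̇ = (14.0 − 10.0) / 1.2 = 4.0/1.2 = 3.333 cmH2O·s/L.
C = Vt/(Pplat − PEEP) = 528.0 / (10.0 − 3) = 528.0/7.0 = 75.429 mL/cmH2O.
τ = R × C = 3.333 × 0.07543 L/cmH2O = 0.2514 s.
Fraction remaining at end-expiration = e^(−Te/τ) = e^(−0.25/0.2514) = 0.3699 → 36.99%.

37.0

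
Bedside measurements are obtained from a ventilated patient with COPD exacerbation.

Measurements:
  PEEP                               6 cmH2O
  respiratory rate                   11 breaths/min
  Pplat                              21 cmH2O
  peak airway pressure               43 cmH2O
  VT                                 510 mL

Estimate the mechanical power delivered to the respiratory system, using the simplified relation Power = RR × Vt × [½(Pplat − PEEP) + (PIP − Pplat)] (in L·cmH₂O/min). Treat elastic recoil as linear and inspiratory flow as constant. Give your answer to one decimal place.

Per-breath work = Vt × [½(Pplat−PEEP) + (PIP−Pplat)] = 0.510 × [0.5×15.0 + 22.0] = 0.510 × 29.5 = 15.045 L·cmH2O.
Power = 11 × 15.045 = 165.5 L·cmH2O/min.

165.5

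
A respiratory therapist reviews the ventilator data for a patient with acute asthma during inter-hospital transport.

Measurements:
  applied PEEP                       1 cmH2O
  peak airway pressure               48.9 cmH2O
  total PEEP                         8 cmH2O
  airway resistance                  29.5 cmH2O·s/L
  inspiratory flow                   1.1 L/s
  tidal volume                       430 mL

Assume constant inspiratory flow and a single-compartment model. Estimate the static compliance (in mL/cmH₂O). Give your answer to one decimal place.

Total PEEP = 8 cmH2O (set 1 + intrinsic 7); this is the baseline alveolar pressure.
Equation of motion (constant flow): PIP = Vt/C + R·V̇ + PEEP.
Vt/C = PIP − R·V̇ − PEEP = 48.9 − 29.5×1.1 − 8 = 48.9 − 32.45 − 8 = 8.45 cmH2O.
C = Vt / 8.45 = 430 / 8.45 = 50.888 mL/cmH2O.

50.9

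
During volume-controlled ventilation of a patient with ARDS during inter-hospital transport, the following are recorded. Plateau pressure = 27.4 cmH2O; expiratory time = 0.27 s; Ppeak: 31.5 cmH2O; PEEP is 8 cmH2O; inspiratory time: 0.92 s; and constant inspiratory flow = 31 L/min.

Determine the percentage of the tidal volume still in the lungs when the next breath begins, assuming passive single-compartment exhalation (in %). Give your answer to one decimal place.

24.9

Flow: 31 L/min ÷ 60 = 0.5167 L/s.
Vt = flow × Ti = 0.5167 L/s × 0.92 s × 1000 mL/L = 475.36 mL.
R = (PIP − Pplat)/V̇ = (31.5 − 27.4) / 0.5167 = 4.1/0.5167 = 7.935 cmH2O·s/L.
C = Vt/(Pplat − PEEP) = 475.36 / (27.4 − 8) = 475.36/19.4 = 24.503 mL/cmH2O.
τ = R × C = 7.935 × 0.0245 L/cmH2O = 0.1944 s.
Fraction remaining at end-expiration = e^(−Te/τ) = e^(−0.27/0.1944) = 0.2494 → 24.94%.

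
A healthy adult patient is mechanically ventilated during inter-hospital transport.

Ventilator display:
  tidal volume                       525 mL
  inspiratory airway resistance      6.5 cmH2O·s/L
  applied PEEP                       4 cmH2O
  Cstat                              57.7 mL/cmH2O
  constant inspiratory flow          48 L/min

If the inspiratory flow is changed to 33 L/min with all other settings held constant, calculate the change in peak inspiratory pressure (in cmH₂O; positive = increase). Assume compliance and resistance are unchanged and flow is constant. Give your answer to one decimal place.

Flow: 48 L/min ÷ 60 = 0.8 L/s.
New flow: 33 L/min ÷ 60 = 0.55 L/s.
PIP = Vt/C + R·V̇ + PEEP (constant-flow equation of motion).
Only the resistive term changes: ΔPIP = R × ΔV̇ = 6.5 × (0.55 − 0.8) = 6.5 × -0.25 = -1.625 cmH2O.

-1.6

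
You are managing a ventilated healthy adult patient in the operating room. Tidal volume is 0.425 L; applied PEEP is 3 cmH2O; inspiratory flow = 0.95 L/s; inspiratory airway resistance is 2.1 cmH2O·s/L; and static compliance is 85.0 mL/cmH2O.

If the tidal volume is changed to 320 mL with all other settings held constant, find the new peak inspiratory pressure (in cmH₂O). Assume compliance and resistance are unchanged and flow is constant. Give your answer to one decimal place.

PIP = Vt/C + R·V̇ + PEEP (constant-flow equation of motion).
Only the elastic term changes: ΔPIP = ΔVt / C = (320 − 425) / 85.0 = -1.235 cmH2O.
Original PIP = 425/85.0 + 2.1×0.95 + 3 = 9.995 cmH2O; new PIP = 9.995 + (-1.235) = 8.76 cmH2O.

8.8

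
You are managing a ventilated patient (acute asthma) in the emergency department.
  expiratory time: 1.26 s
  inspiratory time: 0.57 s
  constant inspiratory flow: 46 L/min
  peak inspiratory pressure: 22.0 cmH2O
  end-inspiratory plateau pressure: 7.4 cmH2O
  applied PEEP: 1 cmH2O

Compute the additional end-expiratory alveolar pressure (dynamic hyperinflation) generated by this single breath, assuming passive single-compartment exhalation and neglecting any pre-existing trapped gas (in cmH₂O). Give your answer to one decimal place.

Flow: 46 L/min ÷ 60 = 0.7667 L/s.
Vt = flow × Ti = 0.7667 L/s × 0.57 s × 1000 mL/L = 437.02 mL.
R = (PIP − Pplat)/V̇ = (22.0 − 7.4) / 0.7667 = 14.6/0.7667 = 19.043 cmH2O·s/L.
C = Vt/(Pplat − PEEP) = 437.02 / (7.4 − 1) = 437.02/6.4 = 68.284 mL/cmH2O.
τ = R × C = 19.043 × 0.06828 L/cmH2O = 1.3 s.
Fraction remaining = e^(−Te/τ) = e^(−1.26/1.3) = 0.3794; trapped volume = 437.02 × 0.3794 = 165.81 mL.
Additional alveolar pressure from trapping ≈ V_trapped / C = 165.81 / 68.284 = 2.428 cmH2O.

2.4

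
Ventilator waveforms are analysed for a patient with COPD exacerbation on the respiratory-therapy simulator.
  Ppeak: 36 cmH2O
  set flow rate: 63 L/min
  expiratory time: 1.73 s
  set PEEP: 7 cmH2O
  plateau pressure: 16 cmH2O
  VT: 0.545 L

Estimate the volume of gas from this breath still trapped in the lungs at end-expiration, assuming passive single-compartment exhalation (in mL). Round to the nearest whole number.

Flow: 63 L/min ÷ 60 = 1.05 L/s.
R = (PIP − Pplat)/V̇ = (36 − 16) / 1.05 = 20.0/1.05 = 19.048 cmH2O·s/L.
C = Vt/(Pplat − PEEP) = 545.0 / (16 − 7) = 545.0/9.0 = 60.556 mL/cmH2O.
τ = R × C = 19.048 × 0.06056 L/cmH2O = 1.154 s.
Fraction remaining = e^(−Te/τ) = e^(−1.73/1.154) = 0.2233.
Trapped volume = 545.0 × 0.2233 = 121.7 mL.

122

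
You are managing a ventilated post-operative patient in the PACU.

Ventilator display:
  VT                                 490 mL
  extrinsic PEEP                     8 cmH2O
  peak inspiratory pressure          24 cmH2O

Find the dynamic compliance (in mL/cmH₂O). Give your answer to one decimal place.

Dynamic compliance = Vt / (PIP − PEEP) = 490 / (24 − 8) = 490 / 16.0 = 30.625 mL/cmH2O.

30.6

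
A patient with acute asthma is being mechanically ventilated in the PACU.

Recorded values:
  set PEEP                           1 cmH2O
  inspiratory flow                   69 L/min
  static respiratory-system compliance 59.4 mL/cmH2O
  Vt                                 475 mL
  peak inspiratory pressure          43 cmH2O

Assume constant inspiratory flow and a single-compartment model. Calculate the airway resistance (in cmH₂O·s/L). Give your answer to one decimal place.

29.6

Flow: 69 L/min ÷ 60 = 1.15 L/s.
Equation of motion (constant flow): PIP = Vt/C + R·V̇ + PEEP.
R·V̇ = PIP − Vt/C − PEEP = 43 − 475/59.4 − 1 = 43 − 7.997 − 1 = 34.003 cmH2O.
R = 34.003 / 1.15 = 29.568 cmH2O·s/L.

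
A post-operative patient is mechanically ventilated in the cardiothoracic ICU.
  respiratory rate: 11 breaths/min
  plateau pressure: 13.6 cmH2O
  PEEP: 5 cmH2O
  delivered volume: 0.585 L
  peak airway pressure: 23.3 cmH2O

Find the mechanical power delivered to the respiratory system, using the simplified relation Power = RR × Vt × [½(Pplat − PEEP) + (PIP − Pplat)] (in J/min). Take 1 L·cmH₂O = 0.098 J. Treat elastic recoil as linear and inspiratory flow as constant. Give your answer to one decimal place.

Per-breath work = Vt × [½(Pplat−PEEP) + (PIP−Pplat)] = 0.585 × [0.5×8.6 + 9.7] = 0.585 × 14.0 = 8.19 L·cmH2O.
Power = 11 × 8.19 = 90.09 L·cmH2O/min.
× 0.098 J/(L·cmH2O) → 8.829 J/min.

8.8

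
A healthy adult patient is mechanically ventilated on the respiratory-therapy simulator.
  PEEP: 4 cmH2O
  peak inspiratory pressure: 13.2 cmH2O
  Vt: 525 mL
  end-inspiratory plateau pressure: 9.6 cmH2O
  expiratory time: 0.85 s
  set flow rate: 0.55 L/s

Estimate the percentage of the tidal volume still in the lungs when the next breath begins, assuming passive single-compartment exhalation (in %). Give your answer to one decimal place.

R = (PIP − Pplat)/V̇ = (13.2 − 9.6) / 0.55 = 3.6/0.55 = 6.545 cmH2O·s/L.
C = Vt/(Pplat − PEEP) = 525.0 / (9.6 − 4) = 525.0/5.6 = 93.75 mL/cmH2O.
τ = R × C = 6.545 × 0.09375 L/cmH2O = 0.6136 s.
Fraction remaining at end-expiration = e^(−Te/τ) = e^(−0.85/0.6136) = 0.2503 → 25.03%.

25.0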